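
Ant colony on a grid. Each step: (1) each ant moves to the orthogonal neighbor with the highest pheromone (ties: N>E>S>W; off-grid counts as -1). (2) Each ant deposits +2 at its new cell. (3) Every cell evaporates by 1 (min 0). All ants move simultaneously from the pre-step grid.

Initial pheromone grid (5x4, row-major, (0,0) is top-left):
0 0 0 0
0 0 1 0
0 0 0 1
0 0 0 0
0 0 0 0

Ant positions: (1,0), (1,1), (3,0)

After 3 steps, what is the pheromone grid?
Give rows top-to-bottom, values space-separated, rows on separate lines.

After step 1: ants at (0,0),(1,2),(2,0)
  1 0 0 0
  0 0 2 0
  1 0 0 0
  0 0 0 0
  0 0 0 0
After step 2: ants at (0,1),(0,2),(1,0)
  0 1 1 0
  1 0 1 0
  0 0 0 0
  0 0 0 0
  0 0 0 0
After step 3: ants at (0,2),(1,2),(0,0)
  1 0 2 0
  0 0 2 0
  0 0 0 0
  0 0 0 0
  0 0 0 0

1 0 2 0
0 0 2 0
0 0 0 0
0 0 0 0
0 0 0 0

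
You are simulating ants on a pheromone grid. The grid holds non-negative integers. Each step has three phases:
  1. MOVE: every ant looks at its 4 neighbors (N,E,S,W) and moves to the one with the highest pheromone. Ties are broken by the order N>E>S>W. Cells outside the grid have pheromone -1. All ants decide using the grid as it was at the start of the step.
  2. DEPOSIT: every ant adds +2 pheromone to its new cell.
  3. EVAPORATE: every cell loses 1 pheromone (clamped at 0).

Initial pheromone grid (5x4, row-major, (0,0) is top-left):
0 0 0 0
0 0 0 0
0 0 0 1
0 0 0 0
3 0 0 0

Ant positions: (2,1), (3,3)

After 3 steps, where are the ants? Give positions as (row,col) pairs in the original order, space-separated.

Step 1: ant0:(2,1)->N->(1,1) | ant1:(3,3)->N->(2,3)
  grid max=2 at (2,3)
Step 2: ant0:(1,1)->N->(0,1) | ant1:(2,3)->N->(1,3)
  grid max=1 at (0,1)
Step 3: ant0:(0,1)->E->(0,2) | ant1:(1,3)->S->(2,3)
  grid max=2 at (2,3)

(0,2) (2,3)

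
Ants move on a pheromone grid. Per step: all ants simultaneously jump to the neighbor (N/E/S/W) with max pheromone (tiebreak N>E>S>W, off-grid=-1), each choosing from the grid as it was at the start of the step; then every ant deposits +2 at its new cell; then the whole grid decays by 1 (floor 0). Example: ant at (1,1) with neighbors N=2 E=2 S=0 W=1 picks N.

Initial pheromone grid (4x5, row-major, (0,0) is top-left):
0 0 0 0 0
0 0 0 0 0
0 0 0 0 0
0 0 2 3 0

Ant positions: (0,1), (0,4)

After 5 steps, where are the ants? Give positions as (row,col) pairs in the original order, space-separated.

Step 1: ant0:(0,1)->E->(0,2) | ant1:(0,4)->S->(1,4)
  grid max=2 at (3,3)
Step 2: ant0:(0,2)->E->(0,3) | ant1:(1,4)->N->(0,4)
  grid max=1 at (0,3)
Step 3: ant0:(0,3)->E->(0,4) | ant1:(0,4)->W->(0,3)
  grid max=2 at (0,3)
Step 4: ant0:(0,4)->W->(0,3) | ant1:(0,3)->E->(0,4)
  grid max=3 at (0,3)
Step 5: ant0:(0,3)->E->(0,4) | ant1:(0,4)->W->(0,3)
  grid max=4 at (0,3)

(0,4) (0,3)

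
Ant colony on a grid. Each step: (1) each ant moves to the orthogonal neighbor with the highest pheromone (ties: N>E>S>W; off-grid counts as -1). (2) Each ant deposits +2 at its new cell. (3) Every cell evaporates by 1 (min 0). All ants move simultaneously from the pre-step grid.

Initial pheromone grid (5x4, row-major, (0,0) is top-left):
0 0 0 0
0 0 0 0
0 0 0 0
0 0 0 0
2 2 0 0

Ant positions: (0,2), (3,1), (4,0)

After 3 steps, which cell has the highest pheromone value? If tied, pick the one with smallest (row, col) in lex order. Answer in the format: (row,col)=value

Answer: (4,1)=7

Derivation:
Step 1: ant0:(0,2)->E->(0,3) | ant1:(3,1)->S->(4,1) | ant2:(4,0)->E->(4,1)
  grid max=5 at (4,1)
Step 2: ant0:(0,3)->S->(1,3) | ant1:(4,1)->W->(4,0) | ant2:(4,1)->W->(4,0)
  grid max=4 at (4,0)
Step 3: ant0:(1,3)->N->(0,3) | ant1:(4,0)->E->(4,1) | ant2:(4,0)->E->(4,1)
  grid max=7 at (4,1)
Final grid:
  0 0 0 1
  0 0 0 0
  0 0 0 0
  0 0 0 0
  3 7 0 0
Max pheromone 7 at (4,1)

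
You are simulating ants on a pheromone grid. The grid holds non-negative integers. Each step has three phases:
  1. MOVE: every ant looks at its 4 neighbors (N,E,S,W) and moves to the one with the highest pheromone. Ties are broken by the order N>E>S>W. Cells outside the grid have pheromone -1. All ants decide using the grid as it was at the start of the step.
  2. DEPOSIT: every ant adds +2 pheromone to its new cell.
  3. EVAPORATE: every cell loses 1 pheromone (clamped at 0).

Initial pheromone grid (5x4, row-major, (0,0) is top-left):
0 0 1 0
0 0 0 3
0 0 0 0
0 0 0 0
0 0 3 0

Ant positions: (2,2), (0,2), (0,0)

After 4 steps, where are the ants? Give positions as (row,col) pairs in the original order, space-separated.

Step 1: ant0:(2,2)->N->(1,2) | ant1:(0,2)->E->(0,3) | ant2:(0,0)->E->(0,1)
  grid max=2 at (1,3)
Step 2: ant0:(1,2)->E->(1,3) | ant1:(0,3)->S->(1,3) | ant2:(0,1)->E->(0,2)
  grid max=5 at (1,3)
Step 3: ant0:(1,3)->N->(0,3) | ant1:(1,3)->N->(0,3) | ant2:(0,2)->E->(0,3)
  grid max=5 at (0,3)
Step 4: ant0:(0,3)->S->(1,3) | ant1:(0,3)->S->(1,3) | ant2:(0,3)->S->(1,3)
  grid max=9 at (1,3)

(1,3) (1,3) (1,3)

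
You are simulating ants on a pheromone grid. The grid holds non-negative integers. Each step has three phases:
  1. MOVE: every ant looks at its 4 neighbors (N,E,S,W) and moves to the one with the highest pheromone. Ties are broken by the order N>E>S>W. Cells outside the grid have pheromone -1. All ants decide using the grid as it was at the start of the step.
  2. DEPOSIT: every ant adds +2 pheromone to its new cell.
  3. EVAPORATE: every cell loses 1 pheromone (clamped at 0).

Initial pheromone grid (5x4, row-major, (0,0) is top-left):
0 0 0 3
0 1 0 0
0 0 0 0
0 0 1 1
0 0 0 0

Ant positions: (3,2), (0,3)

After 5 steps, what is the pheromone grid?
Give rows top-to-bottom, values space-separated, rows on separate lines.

After step 1: ants at (3,3),(1,3)
  0 0 0 2
  0 0 0 1
  0 0 0 0
  0 0 0 2
  0 0 0 0
After step 2: ants at (2,3),(0,3)
  0 0 0 3
  0 0 0 0
  0 0 0 1
  0 0 0 1
  0 0 0 0
After step 3: ants at (3,3),(1,3)
  0 0 0 2
  0 0 0 1
  0 0 0 0
  0 0 0 2
  0 0 0 0
After step 4: ants at (2,3),(0,3)
  0 0 0 3
  0 0 0 0
  0 0 0 1
  0 0 0 1
  0 0 0 0
After step 5: ants at (3,3),(1,3)
  0 0 0 2
  0 0 0 1
  0 0 0 0
  0 0 0 2
  0 0 0 0

0 0 0 2
0 0 0 1
0 0 0 0
0 0 0 2
0 0 0 0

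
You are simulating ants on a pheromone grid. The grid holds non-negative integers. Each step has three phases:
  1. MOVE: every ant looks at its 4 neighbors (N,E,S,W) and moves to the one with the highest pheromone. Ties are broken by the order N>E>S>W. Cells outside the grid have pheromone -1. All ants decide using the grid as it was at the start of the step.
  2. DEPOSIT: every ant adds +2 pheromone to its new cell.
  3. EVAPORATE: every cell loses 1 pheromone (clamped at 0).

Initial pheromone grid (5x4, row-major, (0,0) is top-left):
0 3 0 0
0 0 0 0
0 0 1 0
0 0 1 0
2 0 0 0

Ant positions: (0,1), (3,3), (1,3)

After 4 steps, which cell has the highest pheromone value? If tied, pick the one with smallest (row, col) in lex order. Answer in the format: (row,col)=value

Step 1: ant0:(0,1)->E->(0,2) | ant1:(3,3)->W->(3,2) | ant2:(1,3)->N->(0,3)
  grid max=2 at (0,1)
Step 2: ant0:(0,2)->W->(0,1) | ant1:(3,2)->N->(2,2) | ant2:(0,3)->W->(0,2)
  grid max=3 at (0,1)
Step 3: ant0:(0,1)->E->(0,2) | ant1:(2,2)->S->(3,2) | ant2:(0,2)->W->(0,1)
  grid max=4 at (0,1)
Step 4: ant0:(0,2)->W->(0,1) | ant1:(3,2)->N->(2,2) | ant2:(0,1)->E->(0,2)
  grid max=5 at (0,1)
Final grid:
  0 5 4 0
  0 0 0 0
  0 0 1 0
  0 0 1 0
  0 0 0 0
Max pheromone 5 at (0,1)

Answer: (0,1)=5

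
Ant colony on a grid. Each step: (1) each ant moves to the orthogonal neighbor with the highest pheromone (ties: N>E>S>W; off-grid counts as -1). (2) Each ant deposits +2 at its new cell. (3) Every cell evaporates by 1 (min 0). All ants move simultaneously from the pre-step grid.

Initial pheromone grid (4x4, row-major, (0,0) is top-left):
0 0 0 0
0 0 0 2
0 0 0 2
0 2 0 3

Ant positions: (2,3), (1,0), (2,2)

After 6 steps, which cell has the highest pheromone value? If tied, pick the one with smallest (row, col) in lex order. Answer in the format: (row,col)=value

Answer: (2,3)=10

Derivation:
Step 1: ant0:(2,3)->S->(3,3) | ant1:(1,0)->N->(0,0) | ant2:(2,2)->E->(2,3)
  grid max=4 at (3,3)
Step 2: ant0:(3,3)->N->(2,3) | ant1:(0,0)->E->(0,1) | ant2:(2,3)->S->(3,3)
  grid max=5 at (3,3)
Step 3: ant0:(2,3)->S->(3,3) | ant1:(0,1)->E->(0,2) | ant2:(3,3)->N->(2,3)
  grid max=6 at (3,3)
Step 4: ant0:(3,3)->N->(2,3) | ant1:(0,2)->E->(0,3) | ant2:(2,3)->S->(3,3)
  grid max=7 at (3,3)
Step 5: ant0:(2,3)->S->(3,3) | ant1:(0,3)->S->(1,3) | ant2:(3,3)->N->(2,3)
  grid max=8 at (3,3)
Step 6: ant0:(3,3)->N->(2,3) | ant1:(1,3)->S->(2,3) | ant2:(2,3)->S->(3,3)
  grid max=10 at (2,3)
Final grid:
  0 0 0 0
  0 0 0 0
  0 0 0 10
  0 0 0 9
Max pheromone 10 at (2,3)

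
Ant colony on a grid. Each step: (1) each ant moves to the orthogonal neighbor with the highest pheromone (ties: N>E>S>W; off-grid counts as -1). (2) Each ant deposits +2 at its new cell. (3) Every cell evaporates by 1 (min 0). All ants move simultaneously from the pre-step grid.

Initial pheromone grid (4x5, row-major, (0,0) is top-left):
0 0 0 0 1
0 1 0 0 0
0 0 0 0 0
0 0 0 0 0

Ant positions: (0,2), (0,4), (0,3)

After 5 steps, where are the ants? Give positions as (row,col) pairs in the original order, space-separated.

Step 1: ant0:(0,2)->E->(0,3) | ant1:(0,4)->S->(1,4) | ant2:(0,3)->E->(0,4)
  grid max=2 at (0,4)
Step 2: ant0:(0,3)->E->(0,4) | ant1:(1,4)->N->(0,4) | ant2:(0,4)->S->(1,4)
  grid max=5 at (0,4)
Step 3: ant0:(0,4)->S->(1,4) | ant1:(0,4)->S->(1,4) | ant2:(1,4)->N->(0,4)
  grid max=6 at (0,4)
Step 4: ant0:(1,4)->N->(0,4) | ant1:(1,4)->N->(0,4) | ant2:(0,4)->S->(1,4)
  grid max=9 at (0,4)
Step 5: ant0:(0,4)->S->(1,4) | ant1:(0,4)->S->(1,4) | ant2:(1,4)->N->(0,4)
  grid max=10 at (0,4)

(1,4) (1,4) (0,4)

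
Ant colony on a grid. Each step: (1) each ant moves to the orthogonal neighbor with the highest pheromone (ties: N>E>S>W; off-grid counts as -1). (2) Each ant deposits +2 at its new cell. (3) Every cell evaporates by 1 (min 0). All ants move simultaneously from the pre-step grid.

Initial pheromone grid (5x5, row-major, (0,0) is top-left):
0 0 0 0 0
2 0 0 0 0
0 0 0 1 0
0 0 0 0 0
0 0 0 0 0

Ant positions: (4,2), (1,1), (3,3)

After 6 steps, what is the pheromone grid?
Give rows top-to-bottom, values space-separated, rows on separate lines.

After step 1: ants at (3,2),(1,0),(2,3)
  0 0 0 0 0
  3 0 0 0 0
  0 0 0 2 0
  0 0 1 0 0
  0 0 0 0 0
After step 2: ants at (2,2),(0,0),(1,3)
  1 0 0 0 0
  2 0 0 1 0
  0 0 1 1 0
  0 0 0 0 0
  0 0 0 0 0
After step 3: ants at (2,3),(1,0),(2,3)
  0 0 0 0 0
  3 0 0 0 0
  0 0 0 4 0
  0 0 0 0 0
  0 0 0 0 0
After step 4: ants at (1,3),(0,0),(1,3)
  1 0 0 0 0
  2 0 0 3 0
  0 0 0 3 0
  0 0 0 0 0
  0 0 0 0 0
After step 5: ants at (2,3),(1,0),(2,3)
  0 0 0 0 0
  3 0 0 2 0
  0 0 0 6 0
  0 0 0 0 0
  0 0 0 0 0
After step 6: ants at (1,3),(0,0),(1,3)
  1 0 0 0 0
  2 0 0 5 0
  0 0 0 5 0
  0 0 0 0 0
  0 0 0 0 0

1 0 0 0 0
2 0 0 5 0
0 0 0 5 0
0 0 0 0 0
0 0 0 0 0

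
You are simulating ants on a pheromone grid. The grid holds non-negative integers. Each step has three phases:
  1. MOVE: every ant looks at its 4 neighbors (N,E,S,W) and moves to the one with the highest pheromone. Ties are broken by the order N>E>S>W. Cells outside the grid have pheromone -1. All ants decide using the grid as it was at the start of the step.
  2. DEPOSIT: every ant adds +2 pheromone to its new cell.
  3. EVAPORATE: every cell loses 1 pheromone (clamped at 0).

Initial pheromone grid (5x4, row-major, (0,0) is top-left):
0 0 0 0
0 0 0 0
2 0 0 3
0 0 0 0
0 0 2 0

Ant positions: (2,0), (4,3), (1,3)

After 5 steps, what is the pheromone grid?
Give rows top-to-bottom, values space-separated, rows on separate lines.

After step 1: ants at (1,0),(4,2),(2,3)
  0 0 0 0
  1 0 0 0
  1 0 0 4
  0 0 0 0
  0 0 3 0
After step 2: ants at (2,0),(3,2),(1,3)
  0 0 0 0
  0 0 0 1
  2 0 0 3
  0 0 1 0
  0 0 2 0
After step 3: ants at (1,0),(4,2),(2,3)
  0 0 0 0
  1 0 0 0
  1 0 0 4
  0 0 0 0
  0 0 3 0
After step 4: ants at (2,0),(3,2),(1,3)
  0 0 0 0
  0 0 0 1
  2 0 0 3
  0 0 1 0
  0 0 2 0
After step 5: ants at (1,0),(4,2),(2,3)
  0 0 0 0
  1 0 0 0
  1 0 0 4
  0 0 0 0
  0 0 3 0

0 0 0 0
1 0 0 0
1 0 0 4
0 0 0 0
0 0 3 0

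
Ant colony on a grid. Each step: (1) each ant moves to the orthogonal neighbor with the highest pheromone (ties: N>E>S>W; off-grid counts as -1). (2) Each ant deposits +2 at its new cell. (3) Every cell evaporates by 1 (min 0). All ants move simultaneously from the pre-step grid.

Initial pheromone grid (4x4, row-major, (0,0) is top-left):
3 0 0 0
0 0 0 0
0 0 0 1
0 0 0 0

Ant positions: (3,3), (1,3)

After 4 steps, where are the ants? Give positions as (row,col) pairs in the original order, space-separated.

Step 1: ant0:(3,3)->N->(2,3) | ant1:(1,3)->S->(2,3)
  grid max=4 at (2,3)
Step 2: ant0:(2,3)->N->(1,3) | ant1:(2,3)->N->(1,3)
  grid max=3 at (1,3)
Step 3: ant0:(1,3)->S->(2,3) | ant1:(1,3)->S->(2,3)
  grid max=6 at (2,3)
Step 4: ant0:(2,3)->N->(1,3) | ant1:(2,3)->N->(1,3)
  grid max=5 at (1,3)

(1,3) (1,3)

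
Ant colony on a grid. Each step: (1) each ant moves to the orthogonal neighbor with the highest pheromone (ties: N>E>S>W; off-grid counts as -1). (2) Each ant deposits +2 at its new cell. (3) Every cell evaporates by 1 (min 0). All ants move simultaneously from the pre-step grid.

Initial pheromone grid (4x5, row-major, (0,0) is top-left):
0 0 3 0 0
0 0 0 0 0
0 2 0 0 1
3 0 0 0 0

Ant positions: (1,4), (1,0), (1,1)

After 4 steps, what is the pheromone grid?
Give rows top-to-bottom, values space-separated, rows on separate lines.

After step 1: ants at (2,4),(0,0),(2,1)
  1 0 2 0 0
  0 0 0 0 0
  0 3 0 0 2
  2 0 0 0 0
After step 2: ants at (1,4),(0,1),(1,1)
  0 1 1 0 0
  0 1 0 0 1
  0 2 0 0 1
  1 0 0 0 0
After step 3: ants at (2,4),(0,2),(2,1)
  0 0 2 0 0
  0 0 0 0 0
  0 3 0 0 2
  0 0 0 0 0
After step 4: ants at (1,4),(0,3),(1,1)
  0 0 1 1 0
  0 1 0 0 1
  0 2 0 0 1
  0 0 0 0 0

0 0 1 1 0
0 1 0 0 1
0 2 0 0 1
0 0 0 0 0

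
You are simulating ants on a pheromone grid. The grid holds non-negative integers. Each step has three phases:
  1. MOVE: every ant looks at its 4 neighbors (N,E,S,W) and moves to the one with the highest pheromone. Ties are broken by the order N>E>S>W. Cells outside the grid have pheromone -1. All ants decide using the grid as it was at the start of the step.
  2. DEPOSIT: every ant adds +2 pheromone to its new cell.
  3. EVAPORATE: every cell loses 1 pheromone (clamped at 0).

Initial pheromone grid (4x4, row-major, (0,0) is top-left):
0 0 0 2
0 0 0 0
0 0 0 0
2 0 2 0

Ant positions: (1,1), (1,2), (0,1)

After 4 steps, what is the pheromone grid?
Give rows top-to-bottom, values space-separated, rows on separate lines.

After step 1: ants at (0,1),(0,2),(0,2)
  0 1 3 1
  0 0 0 0
  0 0 0 0
  1 0 1 0
After step 2: ants at (0,2),(0,3),(0,3)
  0 0 4 4
  0 0 0 0
  0 0 0 0
  0 0 0 0
After step 3: ants at (0,3),(0,2),(0,2)
  0 0 7 5
  0 0 0 0
  0 0 0 0
  0 0 0 0
After step 4: ants at (0,2),(0,3),(0,3)
  0 0 8 8
  0 0 0 0
  0 0 0 0
  0 0 0 0

0 0 8 8
0 0 0 0
0 0 0 0
0 0 0 0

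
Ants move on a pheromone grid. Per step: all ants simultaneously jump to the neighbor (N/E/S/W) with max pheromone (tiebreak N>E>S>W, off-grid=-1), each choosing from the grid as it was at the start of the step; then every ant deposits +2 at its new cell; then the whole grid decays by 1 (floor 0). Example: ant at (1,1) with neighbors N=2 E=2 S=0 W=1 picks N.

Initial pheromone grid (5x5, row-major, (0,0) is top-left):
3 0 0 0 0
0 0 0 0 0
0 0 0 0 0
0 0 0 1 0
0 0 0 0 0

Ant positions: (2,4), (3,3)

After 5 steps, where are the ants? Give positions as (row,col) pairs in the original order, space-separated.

Step 1: ant0:(2,4)->N->(1,4) | ant1:(3,3)->N->(2,3)
  grid max=2 at (0,0)
Step 2: ant0:(1,4)->N->(0,4) | ant1:(2,3)->N->(1,3)
  grid max=1 at (0,0)
Step 3: ant0:(0,4)->S->(1,4) | ant1:(1,3)->N->(0,3)
  grid max=1 at (0,3)
Step 4: ant0:(1,4)->N->(0,4) | ant1:(0,3)->E->(0,4)
  grid max=3 at (0,4)
Step 5: ant0:(0,4)->S->(1,4) | ant1:(0,4)->S->(1,4)
  grid max=3 at (1,4)

(1,4) (1,4)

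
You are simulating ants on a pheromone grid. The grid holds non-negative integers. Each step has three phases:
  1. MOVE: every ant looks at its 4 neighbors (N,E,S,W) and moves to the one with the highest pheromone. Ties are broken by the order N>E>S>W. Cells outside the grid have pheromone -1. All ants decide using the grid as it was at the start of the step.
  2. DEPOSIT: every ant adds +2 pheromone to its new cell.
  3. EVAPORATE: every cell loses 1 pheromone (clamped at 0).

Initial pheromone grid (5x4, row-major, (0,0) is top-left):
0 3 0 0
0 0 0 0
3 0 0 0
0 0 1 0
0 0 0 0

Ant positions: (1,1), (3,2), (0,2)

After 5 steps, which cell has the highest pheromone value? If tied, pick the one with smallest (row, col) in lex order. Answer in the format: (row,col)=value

Step 1: ant0:(1,1)->N->(0,1) | ant1:(3,2)->N->(2,2) | ant2:(0,2)->W->(0,1)
  grid max=6 at (0,1)
Step 2: ant0:(0,1)->E->(0,2) | ant1:(2,2)->N->(1,2) | ant2:(0,1)->E->(0,2)
  grid max=5 at (0,1)
Step 3: ant0:(0,2)->W->(0,1) | ant1:(1,2)->N->(0,2) | ant2:(0,2)->W->(0,1)
  grid max=8 at (0,1)
Step 4: ant0:(0,1)->E->(0,2) | ant1:(0,2)->W->(0,1) | ant2:(0,1)->E->(0,2)
  grid max=9 at (0,1)
Step 5: ant0:(0,2)->W->(0,1) | ant1:(0,1)->E->(0,2) | ant2:(0,2)->W->(0,1)
  grid max=12 at (0,1)
Final grid:
  0 12 8 0
  0 0 0 0
  0 0 0 0
  0 0 0 0
  0 0 0 0
Max pheromone 12 at (0,1)

Answer: (0,1)=12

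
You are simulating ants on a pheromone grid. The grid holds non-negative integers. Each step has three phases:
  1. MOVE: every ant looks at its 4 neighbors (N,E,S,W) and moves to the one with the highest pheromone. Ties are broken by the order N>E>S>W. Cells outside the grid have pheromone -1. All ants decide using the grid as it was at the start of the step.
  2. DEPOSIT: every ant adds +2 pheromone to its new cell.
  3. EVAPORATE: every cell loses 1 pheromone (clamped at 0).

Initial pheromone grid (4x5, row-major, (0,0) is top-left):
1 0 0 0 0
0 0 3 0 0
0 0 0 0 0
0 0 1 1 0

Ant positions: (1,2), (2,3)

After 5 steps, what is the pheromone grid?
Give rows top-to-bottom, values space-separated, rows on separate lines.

After step 1: ants at (0,2),(3,3)
  0 0 1 0 0
  0 0 2 0 0
  0 0 0 0 0
  0 0 0 2 0
After step 2: ants at (1,2),(2,3)
  0 0 0 0 0
  0 0 3 0 0
  0 0 0 1 0
  0 0 0 1 0
After step 3: ants at (0,2),(3,3)
  0 0 1 0 0
  0 0 2 0 0
  0 0 0 0 0
  0 0 0 2 0
After step 4: ants at (1,2),(2,3)
  0 0 0 0 0
  0 0 3 0 0
  0 0 0 1 0
  0 0 0 1 0
After step 5: ants at (0,2),(3,3)
  0 0 1 0 0
  0 0 2 0 0
  0 0 0 0 0
  0 0 0 2 0

0 0 1 0 0
0 0 2 0 0
0 0 0 0 0
0 0 0 2 0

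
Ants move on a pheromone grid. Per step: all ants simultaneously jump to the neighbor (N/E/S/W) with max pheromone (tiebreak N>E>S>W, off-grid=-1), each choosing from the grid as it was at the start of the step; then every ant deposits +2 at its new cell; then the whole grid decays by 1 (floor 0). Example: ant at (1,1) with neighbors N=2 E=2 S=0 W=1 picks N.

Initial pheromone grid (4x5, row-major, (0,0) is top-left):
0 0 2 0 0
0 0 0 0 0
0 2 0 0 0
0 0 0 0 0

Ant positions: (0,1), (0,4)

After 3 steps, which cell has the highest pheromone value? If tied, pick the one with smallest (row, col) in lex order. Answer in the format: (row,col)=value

Step 1: ant0:(0,1)->E->(0,2) | ant1:(0,4)->S->(1,4)
  grid max=3 at (0,2)
Step 2: ant0:(0,2)->E->(0,3) | ant1:(1,4)->N->(0,4)
  grid max=2 at (0,2)
Step 3: ant0:(0,3)->W->(0,2) | ant1:(0,4)->W->(0,3)
  grid max=3 at (0,2)
Final grid:
  0 0 3 2 0
  0 0 0 0 0
  0 0 0 0 0
  0 0 0 0 0
Max pheromone 3 at (0,2)

Answer: (0,2)=3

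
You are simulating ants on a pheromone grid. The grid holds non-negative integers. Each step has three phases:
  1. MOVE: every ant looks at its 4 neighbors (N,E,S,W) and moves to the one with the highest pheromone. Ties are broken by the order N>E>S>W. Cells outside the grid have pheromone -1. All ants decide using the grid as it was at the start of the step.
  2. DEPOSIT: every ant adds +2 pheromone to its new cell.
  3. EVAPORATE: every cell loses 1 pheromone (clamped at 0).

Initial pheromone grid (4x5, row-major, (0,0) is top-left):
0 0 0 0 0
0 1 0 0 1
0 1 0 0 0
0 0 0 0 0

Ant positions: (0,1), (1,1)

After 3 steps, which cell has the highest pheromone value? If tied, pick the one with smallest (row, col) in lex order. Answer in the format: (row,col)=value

Answer: (1,1)=4

Derivation:
Step 1: ant0:(0,1)->S->(1,1) | ant1:(1,1)->S->(2,1)
  grid max=2 at (1,1)
Step 2: ant0:(1,1)->S->(2,1) | ant1:(2,1)->N->(1,1)
  grid max=3 at (1,1)
Step 3: ant0:(2,1)->N->(1,1) | ant1:(1,1)->S->(2,1)
  grid max=4 at (1,1)
Final grid:
  0 0 0 0 0
  0 4 0 0 0
  0 4 0 0 0
  0 0 0 0 0
Max pheromone 4 at (1,1)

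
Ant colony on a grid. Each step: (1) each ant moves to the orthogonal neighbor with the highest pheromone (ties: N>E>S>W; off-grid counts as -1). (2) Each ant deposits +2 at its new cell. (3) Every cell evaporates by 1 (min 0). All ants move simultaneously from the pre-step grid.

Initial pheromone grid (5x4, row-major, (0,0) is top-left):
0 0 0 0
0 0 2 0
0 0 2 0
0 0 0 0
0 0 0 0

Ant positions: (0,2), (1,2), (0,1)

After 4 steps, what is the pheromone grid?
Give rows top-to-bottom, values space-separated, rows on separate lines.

After step 1: ants at (1,2),(2,2),(0,2)
  0 0 1 0
  0 0 3 0
  0 0 3 0
  0 0 0 0
  0 0 0 0
After step 2: ants at (2,2),(1,2),(1,2)
  0 0 0 0
  0 0 6 0
  0 0 4 0
  0 0 0 0
  0 0 0 0
After step 3: ants at (1,2),(2,2),(2,2)
  0 0 0 0
  0 0 7 0
  0 0 7 0
  0 0 0 0
  0 0 0 0
After step 4: ants at (2,2),(1,2),(1,2)
  0 0 0 0
  0 0 10 0
  0 0 8 0
  0 0 0 0
  0 0 0 0

0 0 0 0
0 0 10 0
0 0 8 0
0 0 0 0
0 0 0 0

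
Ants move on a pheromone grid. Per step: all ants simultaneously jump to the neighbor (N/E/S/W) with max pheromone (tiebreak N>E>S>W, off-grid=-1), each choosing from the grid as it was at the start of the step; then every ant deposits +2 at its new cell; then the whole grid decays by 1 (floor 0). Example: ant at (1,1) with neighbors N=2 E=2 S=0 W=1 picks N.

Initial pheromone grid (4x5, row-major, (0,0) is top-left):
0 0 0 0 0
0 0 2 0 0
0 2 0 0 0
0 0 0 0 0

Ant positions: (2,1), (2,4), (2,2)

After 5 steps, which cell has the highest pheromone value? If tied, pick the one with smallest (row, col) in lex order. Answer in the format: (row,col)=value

Answer: (1,2)=7

Derivation:
Step 1: ant0:(2,1)->N->(1,1) | ant1:(2,4)->N->(1,4) | ant2:(2,2)->N->(1,2)
  grid max=3 at (1,2)
Step 2: ant0:(1,1)->E->(1,2) | ant1:(1,4)->N->(0,4) | ant2:(1,2)->W->(1,1)
  grid max=4 at (1,2)
Step 3: ant0:(1,2)->W->(1,1) | ant1:(0,4)->S->(1,4) | ant2:(1,1)->E->(1,2)
  grid max=5 at (1,2)
Step 4: ant0:(1,1)->E->(1,2) | ant1:(1,4)->N->(0,4) | ant2:(1,2)->W->(1,1)
  grid max=6 at (1,2)
Step 5: ant0:(1,2)->W->(1,1) | ant1:(0,4)->S->(1,4) | ant2:(1,1)->E->(1,2)
  grid max=7 at (1,2)
Final grid:
  0 0 0 0 0
  0 5 7 0 1
  0 0 0 0 0
  0 0 0 0 0
Max pheromone 7 at (1,2)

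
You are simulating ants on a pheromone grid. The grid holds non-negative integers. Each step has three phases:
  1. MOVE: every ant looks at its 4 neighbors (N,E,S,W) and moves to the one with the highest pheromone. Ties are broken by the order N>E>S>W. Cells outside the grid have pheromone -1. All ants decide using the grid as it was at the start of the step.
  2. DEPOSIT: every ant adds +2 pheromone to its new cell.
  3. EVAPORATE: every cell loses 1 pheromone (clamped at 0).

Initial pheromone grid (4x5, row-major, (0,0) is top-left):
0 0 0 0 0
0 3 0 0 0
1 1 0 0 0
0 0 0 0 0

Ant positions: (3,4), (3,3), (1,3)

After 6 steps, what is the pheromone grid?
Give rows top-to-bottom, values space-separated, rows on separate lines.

After step 1: ants at (2,4),(2,3),(0,3)
  0 0 0 1 0
  0 2 0 0 0
  0 0 0 1 1
  0 0 0 0 0
After step 2: ants at (2,3),(2,4),(0,4)
  0 0 0 0 1
  0 1 0 0 0
  0 0 0 2 2
  0 0 0 0 0
After step 3: ants at (2,4),(2,3),(1,4)
  0 0 0 0 0
  0 0 0 0 1
  0 0 0 3 3
  0 0 0 0 0
After step 4: ants at (2,3),(2,4),(2,4)
  0 0 0 0 0
  0 0 0 0 0
  0 0 0 4 6
  0 0 0 0 0
After step 5: ants at (2,4),(2,3),(2,3)
  0 0 0 0 0
  0 0 0 0 0
  0 0 0 7 7
  0 0 0 0 0
After step 6: ants at (2,3),(2,4),(2,4)
  0 0 0 0 0
  0 0 0 0 0
  0 0 0 8 10
  0 0 0 0 0

0 0 0 0 0
0 0 0 0 0
0 0 0 8 10
0 0 0 0 0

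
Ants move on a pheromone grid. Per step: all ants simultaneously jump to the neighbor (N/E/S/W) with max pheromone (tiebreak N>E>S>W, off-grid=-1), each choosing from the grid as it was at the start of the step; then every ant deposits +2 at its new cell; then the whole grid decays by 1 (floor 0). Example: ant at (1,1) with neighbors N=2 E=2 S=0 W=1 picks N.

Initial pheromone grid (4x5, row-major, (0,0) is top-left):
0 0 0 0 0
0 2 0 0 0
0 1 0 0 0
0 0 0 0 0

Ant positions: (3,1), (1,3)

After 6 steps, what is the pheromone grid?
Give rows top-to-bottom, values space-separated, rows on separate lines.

After step 1: ants at (2,1),(0,3)
  0 0 0 1 0
  0 1 0 0 0
  0 2 0 0 0
  0 0 0 0 0
After step 2: ants at (1,1),(0,4)
  0 0 0 0 1
  0 2 0 0 0
  0 1 0 0 0
  0 0 0 0 0
After step 3: ants at (2,1),(1,4)
  0 0 0 0 0
  0 1 0 0 1
  0 2 0 0 0
  0 0 0 0 0
After step 4: ants at (1,1),(0,4)
  0 0 0 0 1
  0 2 0 0 0
  0 1 0 0 0
  0 0 0 0 0
After step 5: ants at (2,1),(1,4)
  0 0 0 0 0
  0 1 0 0 1
  0 2 0 0 0
  0 0 0 0 0
After step 6: ants at (1,1),(0,4)
  0 0 0 0 1
  0 2 0 0 0
  0 1 0 0 0
  0 0 0 0 0

0 0 0 0 1
0 2 0 0 0
0 1 0 0 0
0 0 0 0 0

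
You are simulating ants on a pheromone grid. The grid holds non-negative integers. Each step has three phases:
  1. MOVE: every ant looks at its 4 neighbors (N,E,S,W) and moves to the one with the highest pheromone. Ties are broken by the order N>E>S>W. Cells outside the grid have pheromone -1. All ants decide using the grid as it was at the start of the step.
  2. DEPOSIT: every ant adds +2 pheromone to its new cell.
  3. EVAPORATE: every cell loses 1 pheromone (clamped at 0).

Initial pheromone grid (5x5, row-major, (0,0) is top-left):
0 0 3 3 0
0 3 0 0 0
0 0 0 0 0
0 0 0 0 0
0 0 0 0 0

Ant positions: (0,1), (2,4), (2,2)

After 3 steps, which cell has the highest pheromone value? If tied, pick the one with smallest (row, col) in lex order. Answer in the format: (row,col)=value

Answer: (0,2)=6

Derivation:
Step 1: ant0:(0,1)->E->(0,2) | ant1:(2,4)->N->(1,4) | ant2:(2,2)->N->(1,2)
  grid max=4 at (0,2)
Step 2: ant0:(0,2)->E->(0,3) | ant1:(1,4)->N->(0,4) | ant2:(1,2)->N->(0,2)
  grid max=5 at (0,2)
Step 3: ant0:(0,3)->W->(0,2) | ant1:(0,4)->W->(0,3) | ant2:(0,2)->E->(0,3)
  grid max=6 at (0,2)
Final grid:
  0 0 6 6 0
  0 0 0 0 0
  0 0 0 0 0
  0 0 0 0 0
  0 0 0 0 0
Max pheromone 6 at (0,2)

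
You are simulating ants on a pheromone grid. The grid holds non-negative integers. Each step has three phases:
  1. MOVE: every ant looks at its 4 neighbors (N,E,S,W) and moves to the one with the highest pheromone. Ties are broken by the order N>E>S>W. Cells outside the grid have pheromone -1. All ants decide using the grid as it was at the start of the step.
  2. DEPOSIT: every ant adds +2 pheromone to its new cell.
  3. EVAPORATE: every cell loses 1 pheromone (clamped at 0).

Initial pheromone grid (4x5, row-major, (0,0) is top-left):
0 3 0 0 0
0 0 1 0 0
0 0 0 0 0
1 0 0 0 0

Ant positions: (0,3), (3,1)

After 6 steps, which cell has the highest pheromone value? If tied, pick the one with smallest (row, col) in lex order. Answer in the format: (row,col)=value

Answer: (1,4)=1

Derivation:
Step 1: ant0:(0,3)->E->(0,4) | ant1:(3,1)->W->(3,0)
  grid max=2 at (0,1)
Step 2: ant0:(0,4)->S->(1,4) | ant1:(3,0)->N->(2,0)
  grid max=1 at (0,1)
Step 3: ant0:(1,4)->N->(0,4) | ant1:(2,0)->S->(3,0)
  grid max=2 at (3,0)
Step 4: ant0:(0,4)->S->(1,4) | ant1:(3,0)->N->(2,0)
  grid max=1 at (1,4)
Step 5: ant0:(1,4)->N->(0,4) | ant1:(2,0)->S->(3,0)
  grid max=2 at (3,0)
Step 6: ant0:(0,4)->S->(1,4) | ant1:(3,0)->N->(2,0)
  grid max=1 at (1,4)
Final grid:
  0 0 0 0 0
  0 0 0 0 1
  1 0 0 0 0
  1 0 0 0 0
Max pheromone 1 at (1,4)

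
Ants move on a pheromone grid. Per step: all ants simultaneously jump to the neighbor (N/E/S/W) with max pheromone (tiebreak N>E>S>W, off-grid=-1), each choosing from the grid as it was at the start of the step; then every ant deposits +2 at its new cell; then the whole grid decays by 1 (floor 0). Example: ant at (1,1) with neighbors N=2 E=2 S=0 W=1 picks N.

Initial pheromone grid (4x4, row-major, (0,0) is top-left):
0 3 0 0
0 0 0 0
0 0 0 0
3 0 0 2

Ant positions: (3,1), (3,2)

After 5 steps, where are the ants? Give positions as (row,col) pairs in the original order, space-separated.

Step 1: ant0:(3,1)->W->(3,0) | ant1:(3,2)->E->(3,3)
  grid max=4 at (3,0)
Step 2: ant0:(3,0)->N->(2,0) | ant1:(3,3)->N->(2,3)
  grid max=3 at (3,0)
Step 3: ant0:(2,0)->S->(3,0) | ant1:(2,3)->S->(3,3)
  grid max=4 at (3,0)
Step 4: ant0:(3,0)->N->(2,0) | ant1:(3,3)->N->(2,3)
  grid max=3 at (3,0)
Step 5: ant0:(2,0)->S->(3,0) | ant1:(2,3)->S->(3,3)
  grid max=4 at (3,0)

(3,0) (3,3)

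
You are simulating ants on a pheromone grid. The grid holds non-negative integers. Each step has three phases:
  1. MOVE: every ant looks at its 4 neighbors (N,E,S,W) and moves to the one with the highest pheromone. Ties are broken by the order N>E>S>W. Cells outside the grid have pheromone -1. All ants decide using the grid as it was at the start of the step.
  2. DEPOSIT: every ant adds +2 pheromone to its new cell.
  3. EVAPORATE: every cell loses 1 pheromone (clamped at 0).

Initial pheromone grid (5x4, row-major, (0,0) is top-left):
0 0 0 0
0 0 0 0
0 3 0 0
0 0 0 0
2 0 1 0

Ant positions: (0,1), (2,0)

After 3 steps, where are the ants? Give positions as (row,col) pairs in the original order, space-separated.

Step 1: ant0:(0,1)->E->(0,2) | ant1:(2,0)->E->(2,1)
  grid max=4 at (2,1)
Step 2: ant0:(0,2)->E->(0,3) | ant1:(2,1)->N->(1,1)
  grid max=3 at (2,1)
Step 3: ant0:(0,3)->S->(1,3) | ant1:(1,1)->S->(2,1)
  grid max=4 at (2,1)

(1,3) (2,1)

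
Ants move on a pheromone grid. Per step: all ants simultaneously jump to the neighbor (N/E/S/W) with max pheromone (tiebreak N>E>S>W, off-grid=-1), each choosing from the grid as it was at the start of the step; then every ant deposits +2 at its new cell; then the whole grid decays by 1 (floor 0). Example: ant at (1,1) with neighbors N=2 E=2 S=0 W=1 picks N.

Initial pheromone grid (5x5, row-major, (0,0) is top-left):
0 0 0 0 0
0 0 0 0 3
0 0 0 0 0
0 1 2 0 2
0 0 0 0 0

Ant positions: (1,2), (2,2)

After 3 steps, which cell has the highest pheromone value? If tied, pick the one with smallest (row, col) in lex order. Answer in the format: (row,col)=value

Answer: (3,2)=3

Derivation:
Step 1: ant0:(1,2)->N->(0,2) | ant1:(2,2)->S->(3,2)
  grid max=3 at (3,2)
Step 2: ant0:(0,2)->E->(0,3) | ant1:(3,2)->N->(2,2)
  grid max=2 at (3,2)
Step 3: ant0:(0,3)->E->(0,4) | ant1:(2,2)->S->(3,2)
  grid max=3 at (3,2)
Final grid:
  0 0 0 0 1
  0 0 0 0 0
  0 0 0 0 0
  0 0 3 0 0
  0 0 0 0 0
Max pheromone 3 at (3,2)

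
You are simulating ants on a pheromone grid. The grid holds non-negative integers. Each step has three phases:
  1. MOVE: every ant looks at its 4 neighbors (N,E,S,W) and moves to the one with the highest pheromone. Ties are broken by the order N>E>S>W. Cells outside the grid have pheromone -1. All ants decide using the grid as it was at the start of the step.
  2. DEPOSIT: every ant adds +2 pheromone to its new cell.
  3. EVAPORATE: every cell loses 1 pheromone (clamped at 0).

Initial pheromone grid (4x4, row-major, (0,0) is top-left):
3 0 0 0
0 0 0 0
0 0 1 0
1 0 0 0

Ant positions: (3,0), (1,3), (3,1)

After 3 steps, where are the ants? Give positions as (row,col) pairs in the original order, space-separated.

Step 1: ant0:(3,0)->N->(2,0) | ant1:(1,3)->N->(0,3) | ant2:(3,1)->W->(3,0)
  grid max=2 at (0,0)
Step 2: ant0:(2,0)->S->(3,0) | ant1:(0,3)->S->(1,3) | ant2:(3,0)->N->(2,0)
  grid max=3 at (3,0)
Step 3: ant0:(3,0)->N->(2,0) | ant1:(1,3)->N->(0,3) | ant2:(2,0)->S->(3,0)
  grid max=4 at (3,0)

(2,0) (0,3) (3,0)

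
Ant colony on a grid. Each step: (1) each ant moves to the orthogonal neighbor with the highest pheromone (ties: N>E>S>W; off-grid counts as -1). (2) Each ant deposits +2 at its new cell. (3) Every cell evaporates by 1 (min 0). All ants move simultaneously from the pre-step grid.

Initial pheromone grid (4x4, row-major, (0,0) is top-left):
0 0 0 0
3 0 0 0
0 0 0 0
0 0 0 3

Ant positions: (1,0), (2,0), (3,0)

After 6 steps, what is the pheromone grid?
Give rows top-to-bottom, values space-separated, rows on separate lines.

After step 1: ants at (0,0),(1,0),(2,0)
  1 0 0 0
  4 0 0 0
  1 0 0 0
  0 0 0 2
After step 2: ants at (1,0),(0,0),(1,0)
  2 0 0 0
  7 0 0 0
  0 0 0 0
  0 0 0 1
After step 3: ants at (0,0),(1,0),(0,0)
  5 0 0 0
  8 0 0 0
  0 0 0 0
  0 0 0 0
After step 4: ants at (1,0),(0,0),(1,0)
  6 0 0 0
  11 0 0 0
  0 0 0 0
  0 0 0 0
After step 5: ants at (0,0),(1,0),(0,0)
  9 0 0 0
  12 0 0 0
  0 0 0 0
  0 0 0 0
After step 6: ants at (1,0),(0,0),(1,0)
  10 0 0 0
  15 0 0 0
  0 0 0 0
  0 0 0 0

10 0 0 0
15 0 0 0
0 0 0 0
0 0 0 0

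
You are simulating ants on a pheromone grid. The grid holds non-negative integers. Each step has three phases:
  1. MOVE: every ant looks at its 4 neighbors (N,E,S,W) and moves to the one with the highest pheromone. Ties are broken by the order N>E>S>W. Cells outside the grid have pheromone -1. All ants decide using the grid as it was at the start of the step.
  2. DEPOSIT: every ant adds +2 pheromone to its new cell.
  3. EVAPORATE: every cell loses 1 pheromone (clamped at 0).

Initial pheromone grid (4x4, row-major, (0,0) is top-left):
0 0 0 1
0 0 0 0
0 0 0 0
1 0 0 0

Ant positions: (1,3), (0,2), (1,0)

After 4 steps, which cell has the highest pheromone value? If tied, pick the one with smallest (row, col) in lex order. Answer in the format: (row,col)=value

Answer: (0,3)=7

Derivation:
Step 1: ant0:(1,3)->N->(0,3) | ant1:(0,2)->E->(0,3) | ant2:(1,0)->N->(0,0)
  grid max=4 at (0,3)
Step 2: ant0:(0,3)->S->(1,3) | ant1:(0,3)->S->(1,3) | ant2:(0,0)->E->(0,1)
  grid max=3 at (0,3)
Step 3: ant0:(1,3)->N->(0,3) | ant1:(1,3)->N->(0,3) | ant2:(0,1)->E->(0,2)
  grid max=6 at (0,3)
Step 4: ant0:(0,3)->S->(1,3) | ant1:(0,3)->S->(1,3) | ant2:(0,2)->E->(0,3)
  grid max=7 at (0,3)
Final grid:
  0 0 0 7
  0 0 0 5
  0 0 0 0
  0 0 0 0
Max pheromone 7 at (0,3)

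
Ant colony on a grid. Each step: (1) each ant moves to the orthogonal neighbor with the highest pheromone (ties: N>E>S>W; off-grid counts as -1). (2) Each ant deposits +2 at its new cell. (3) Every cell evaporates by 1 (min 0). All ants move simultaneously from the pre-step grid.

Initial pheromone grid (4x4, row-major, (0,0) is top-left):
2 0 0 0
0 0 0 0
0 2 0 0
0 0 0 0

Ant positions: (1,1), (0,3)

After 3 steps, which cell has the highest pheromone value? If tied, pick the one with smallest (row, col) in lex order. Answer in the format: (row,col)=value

Answer: (2,1)=3

Derivation:
Step 1: ant0:(1,1)->S->(2,1) | ant1:(0,3)->S->(1,3)
  grid max=3 at (2,1)
Step 2: ant0:(2,1)->N->(1,1) | ant1:(1,3)->N->(0,3)
  grid max=2 at (2,1)
Step 3: ant0:(1,1)->S->(2,1) | ant1:(0,3)->S->(1,3)
  grid max=3 at (2,1)
Final grid:
  0 0 0 0
  0 0 0 1
  0 3 0 0
  0 0 0 0
Max pheromone 3 at (2,1)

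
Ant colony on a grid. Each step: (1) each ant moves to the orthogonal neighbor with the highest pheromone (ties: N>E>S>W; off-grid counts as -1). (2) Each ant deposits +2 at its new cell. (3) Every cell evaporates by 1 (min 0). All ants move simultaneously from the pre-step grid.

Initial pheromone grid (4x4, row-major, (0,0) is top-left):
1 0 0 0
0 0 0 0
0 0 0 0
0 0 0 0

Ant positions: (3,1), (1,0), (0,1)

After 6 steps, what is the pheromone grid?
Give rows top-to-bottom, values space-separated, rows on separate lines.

After step 1: ants at (2,1),(0,0),(0,0)
  4 0 0 0
  0 0 0 0
  0 1 0 0
  0 0 0 0
After step 2: ants at (1,1),(0,1),(0,1)
  3 3 0 0
  0 1 0 0
  0 0 0 0
  0 0 0 0
After step 3: ants at (0,1),(0,0),(0,0)
  6 4 0 0
  0 0 0 0
  0 0 0 0
  0 0 0 0
After step 4: ants at (0,0),(0,1),(0,1)
  7 7 0 0
  0 0 0 0
  0 0 0 0
  0 0 0 0
After step 5: ants at (0,1),(0,0),(0,0)
  10 8 0 0
  0 0 0 0
  0 0 0 0
  0 0 0 0
After step 6: ants at (0,0),(0,1),(0,1)
  11 11 0 0
  0 0 0 0
  0 0 0 0
  0 0 0 0

11 11 0 0
0 0 0 0
0 0 0 0
0 0 0 0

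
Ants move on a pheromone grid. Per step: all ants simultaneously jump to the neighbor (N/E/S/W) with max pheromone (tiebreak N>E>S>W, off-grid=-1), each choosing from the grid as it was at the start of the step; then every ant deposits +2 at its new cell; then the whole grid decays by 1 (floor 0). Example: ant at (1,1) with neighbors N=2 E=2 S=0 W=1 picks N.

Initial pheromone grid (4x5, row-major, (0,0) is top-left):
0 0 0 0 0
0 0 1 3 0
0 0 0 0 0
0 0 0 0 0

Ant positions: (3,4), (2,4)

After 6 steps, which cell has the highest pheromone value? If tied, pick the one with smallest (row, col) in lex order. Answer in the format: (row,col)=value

Step 1: ant0:(3,4)->N->(2,4) | ant1:(2,4)->N->(1,4)
  grid max=2 at (1,3)
Step 2: ant0:(2,4)->N->(1,4) | ant1:(1,4)->W->(1,3)
  grid max=3 at (1,3)
Step 3: ant0:(1,4)->W->(1,3) | ant1:(1,3)->E->(1,4)
  grid max=4 at (1,3)
Step 4: ant0:(1,3)->E->(1,4) | ant1:(1,4)->W->(1,3)
  grid max=5 at (1,3)
Step 5: ant0:(1,4)->W->(1,3) | ant1:(1,3)->E->(1,4)
  grid max=6 at (1,3)
Step 6: ant0:(1,3)->E->(1,4) | ant1:(1,4)->W->(1,3)
  grid max=7 at (1,3)
Final grid:
  0 0 0 0 0
  0 0 0 7 6
  0 0 0 0 0
  0 0 0 0 0
Max pheromone 7 at (1,3)

Answer: (1,3)=7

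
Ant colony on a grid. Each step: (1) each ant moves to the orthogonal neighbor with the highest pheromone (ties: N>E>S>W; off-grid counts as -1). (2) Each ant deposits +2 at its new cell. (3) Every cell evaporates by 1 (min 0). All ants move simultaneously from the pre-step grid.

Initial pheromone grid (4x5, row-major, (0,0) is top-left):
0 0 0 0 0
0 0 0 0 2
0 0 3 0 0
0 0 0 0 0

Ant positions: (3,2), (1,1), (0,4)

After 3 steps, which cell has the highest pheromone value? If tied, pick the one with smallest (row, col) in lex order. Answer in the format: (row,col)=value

Step 1: ant0:(3,2)->N->(2,2) | ant1:(1,1)->N->(0,1) | ant2:(0,4)->S->(1,4)
  grid max=4 at (2,2)
Step 2: ant0:(2,2)->N->(1,2) | ant1:(0,1)->E->(0,2) | ant2:(1,4)->N->(0,4)
  grid max=3 at (2,2)
Step 3: ant0:(1,2)->S->(2,2) | ant1:(0,2)->S->(1,2) | ant2:(0,4)->S->(1,4)
  grid max=4 at (2,2)
Final grid:
  0 0 0 0 0
  0 0 2 0 3
  0 0 4 0 0
  0 0 0 0 0
Max pheromone 4 at (2,2)

Answer: (2,2)=4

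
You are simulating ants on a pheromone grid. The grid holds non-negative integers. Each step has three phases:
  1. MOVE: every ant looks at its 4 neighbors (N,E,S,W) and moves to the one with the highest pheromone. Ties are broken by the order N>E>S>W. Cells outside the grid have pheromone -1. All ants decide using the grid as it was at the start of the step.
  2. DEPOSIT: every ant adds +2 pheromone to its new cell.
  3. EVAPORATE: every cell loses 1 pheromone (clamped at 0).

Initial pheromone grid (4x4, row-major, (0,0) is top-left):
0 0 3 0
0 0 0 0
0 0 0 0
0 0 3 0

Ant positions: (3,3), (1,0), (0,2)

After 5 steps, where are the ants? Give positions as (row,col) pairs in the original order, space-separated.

Step 1: ant0:(3,3)->W->(3,2) | ant1:(1,0)->N->(0,0) | ant2:(0,2)->E->(0,3)
  grid max=4 at (3,2)
Step 2: ant0:(3,2)->N->(2,2) | ant1:(0,0)->E->(0,1) | ant2:(0,3)->W->(0,2)
  grid max=3 at (0,2)
Step 3: ant0:(2,2)->S->(3,2) | ant1:(0,1)->E->(0,2) | ant2:(0,2)->W->(0,1)
  grid max=4 at (0,2)
Step 4: ant0:(3,2)->N->(2,2) | ant1:(0,2)->W->(0,1) | ant2:(0,1)->E->(0,2)
  grid max=5 at (0,2)
Step 5: ant0:(2,2)->S->(3,2) | ant1:(0,1)->E->(0,2) | ant2:(0,2)->W->(0,1)
  grid max=6 at (0,2)

(3,2) (0,2) (0,1)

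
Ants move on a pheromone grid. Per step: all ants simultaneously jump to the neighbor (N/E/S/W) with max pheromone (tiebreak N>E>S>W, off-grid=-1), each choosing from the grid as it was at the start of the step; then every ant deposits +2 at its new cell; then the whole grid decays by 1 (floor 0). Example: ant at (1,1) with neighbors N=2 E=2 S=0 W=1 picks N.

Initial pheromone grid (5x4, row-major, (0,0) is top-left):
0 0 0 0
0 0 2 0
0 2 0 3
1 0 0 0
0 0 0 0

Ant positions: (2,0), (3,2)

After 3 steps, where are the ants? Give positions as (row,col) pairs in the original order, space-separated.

Step 1: ant0:(2,0)->E->(2,1) | ant1:(3,2)->N->(2,2)
  grid max=3 at (2,1)
Step 2: ant0:(2,1)->E->(2,2) | ant1:(2,2)->W->(2,1)
  grid max=4 at (2,1)
Step 3: ant0:(2,2)->W->(2,1) | ant1:(2,1)->E->(2,2)
  grid max=5 at (2,1)

(2,1) (2,2)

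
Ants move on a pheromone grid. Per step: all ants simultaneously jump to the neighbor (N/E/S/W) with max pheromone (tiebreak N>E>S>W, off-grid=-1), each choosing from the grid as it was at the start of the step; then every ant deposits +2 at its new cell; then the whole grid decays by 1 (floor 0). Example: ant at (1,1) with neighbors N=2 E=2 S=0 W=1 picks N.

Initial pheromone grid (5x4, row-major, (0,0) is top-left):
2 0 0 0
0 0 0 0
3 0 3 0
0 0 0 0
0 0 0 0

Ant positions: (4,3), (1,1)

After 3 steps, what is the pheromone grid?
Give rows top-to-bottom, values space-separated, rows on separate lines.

After step 1: ants at (3,3),(0,1)
  1 1 0 0
  0 0 0 0
  2 0 2 0
  0 0 0 1
  0 0 0 0
After step 2: ants at (2,3),(0,0)
  2 0 0 0
  0 0 0 0
  1 0 1 1
  0 0 0 0
  0 0 0 0
After step 3: ants at (2,2),(0,1)
  1 1 0 0
  0 0 0 0
  0 0 2 0
  0 0 0 0
  0 0 0 0

1 1 0 0
0 0 0 0
0 0 2 0
0 0 0 0
0 0 0 0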